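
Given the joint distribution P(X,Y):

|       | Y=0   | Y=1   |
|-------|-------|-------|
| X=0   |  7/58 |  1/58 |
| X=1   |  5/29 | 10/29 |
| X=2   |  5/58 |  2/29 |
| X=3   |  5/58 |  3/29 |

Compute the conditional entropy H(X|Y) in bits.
1.6539 bits

H(X|Y) = H(X,Y) - H(Y)

H(X,Y) = -Σ_{x,y} P(x,y) log₂ P(x,y). Per-cell terms -P(x,y)·log₂P(x,y):
  X=0: 0.368179, 0.101000
  X=1: 0.437251, 0.529673
  X=2: 0.304832, 0.266068
  X=3: 0.304832, 0.338588
Sum of the 8 terms: H(X,Y) = 2.650423 bits

Marginal of Y (column sums):
  P(Y=0) = 7/58 + 5/29 + 5/58 + 5/58 = 27/58
  P(Y=1) = 1/58 + 10/29 + 2/29 + 3/29 = 31/58
H(Y) = -[(27/58)·log₂(27/58) + (31/58)·log₂(31/58)]
  = 0.513509 + 0.483057 = 0.996566 bits

H(X|Y) = H(X,Y) - H(Y) = 2.650423 - 0.996566 = 1.6539 bits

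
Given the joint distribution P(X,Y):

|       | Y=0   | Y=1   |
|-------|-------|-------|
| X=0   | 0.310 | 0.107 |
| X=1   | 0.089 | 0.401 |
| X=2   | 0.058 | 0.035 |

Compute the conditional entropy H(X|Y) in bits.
1.1209 bits

H(X|Y) = H(X,Y) - H(Y)

H(X,Y) = -Σ_{x,y} P(x,y) log₂ P(x,y). Per-cell terms -P(x,y)·log₂P(x,y):
  X=0: 0.5238, 0.3450
  X=1: 0.3106, 0.5286
  X=2: 0.2383, 0.1693
Sum of the 6 terms: H(X,Y) = 2.1156 bits

Marginal of Y (column sums):
  P(Y=0) = 0.310 + 0.089 + 0.058 = 0.457
  P(Y=1) = 0.107 + 0.401 + 0.035 = 0.543
H(Y) = -[0.457·log₂(0.457) + 0.543·log₂(0.543)]
  = 0.5163 + 0.4784 = 0.9947 bits

H(X|Y) = H(X,Y) - H(Y) = 2.1156 - 0.9947 = 1.1209 bits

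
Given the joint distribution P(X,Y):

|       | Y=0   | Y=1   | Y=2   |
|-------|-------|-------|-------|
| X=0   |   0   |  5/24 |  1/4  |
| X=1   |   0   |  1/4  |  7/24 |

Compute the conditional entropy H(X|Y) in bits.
0.9949 bits

H(X|Y) = H(X,Y) - H(Y)

H(X,Y) = -Σ_{x,y} P(x,y) log₂ P(x,y). Per-cell terms -P(x,y)·log₂P(x,y):
  X=0: 0.00000, 0.47147, 0.50000
  X=1: 0.00000, 0.50000, 0.51847
  (cells with P = 0 contribute 0)
Sum of the 6 terms: H(X,Y) = 1.9899 bits

Marginal of Y (column sums):
  P(Y=0) = 0 + 0 = 0
  P(Y=1) = 5/24 + 1/4 = 11/24
  P(Y=2) = 1/4 + 7/24 = 13/24
H(Y) = -[(11/24)·log₂(11/24) + (13/24)·log₂(13/24)]   (outcomes with P = 0 contribute 0)
  = 0.51587 + 0.47912 = 0.9950 bits

H(X|Y) = H(X,Y) - H(Y) = 1.9899 - 0.9950 = 0.9949 bits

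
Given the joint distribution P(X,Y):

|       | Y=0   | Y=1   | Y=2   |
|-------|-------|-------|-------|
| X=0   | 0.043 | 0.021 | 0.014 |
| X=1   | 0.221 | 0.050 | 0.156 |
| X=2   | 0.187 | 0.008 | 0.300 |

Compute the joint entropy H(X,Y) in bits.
2.5432 bits

H(X,Y) = -Σ_{x,y} P(x,y) log₂ P(x,y). Per-cell terms -P(x,y)·log₂P(x,y):
  X=0: 0.19520, 0.11704, 0.08622
  X=1: 0.48131, 0.21610, 0.41814
  X=2: 0.45233, 0.05573, 0.52109
Sum of the 9 terms: H(X,Y) = 2.5432 bits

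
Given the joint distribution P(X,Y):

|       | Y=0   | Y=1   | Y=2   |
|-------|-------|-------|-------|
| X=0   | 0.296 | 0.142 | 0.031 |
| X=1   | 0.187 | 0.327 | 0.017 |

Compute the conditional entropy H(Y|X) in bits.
1.1575 bits

H(Y|X) = H(X,Y) - H(X)

H(X,Y) = -Σ_{x,y} P(x,y) log₂ P(x,y). Per-cell terms -P(x,y)·log₂P(x,y):
  X=0: 0.5199, 0.3999, 0.1554
  X=1: 0.4523, 0.5273, 0.0999
Sum of the 6 terms: H(X,Y) = 2.1547 bits

Marginal of X (row sums):
  P(X=0) = 0.296 + 0.142 + 0.031 = 0.469
  P(X=1) = 0.187 + 0.327 + 0.017 = 0.531
H(X) = -[0.469·log₂(0.469) + 0.531·log₂(0.531)]
  = 0.5123 + 0.4849 = 0.9972 bits

H(Y|X) = H(X,Y) - H(X) = 2.1547 - 0.9972 = 1.1575 bits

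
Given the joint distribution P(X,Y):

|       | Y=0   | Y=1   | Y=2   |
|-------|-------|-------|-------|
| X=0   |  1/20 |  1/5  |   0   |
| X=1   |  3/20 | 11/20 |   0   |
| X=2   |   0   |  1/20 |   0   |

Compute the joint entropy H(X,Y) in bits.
1.7815 bits

H(X,Y) = -Σ_{x,y} P(x,y) log₂ P(x,y). Per-cell terms -P(x,y)·log₂P(x,y):
  X=0: 0.2161, 0.4644, 0.0000
  X=1: 0.4105, 0.4744, 0.0000
  X=2: 0.0000, 0.2161, 0.0000
  (cells with P = 0 contribute 0)
Sum of the 9 terms: H(X,Y) = 1.7815 bits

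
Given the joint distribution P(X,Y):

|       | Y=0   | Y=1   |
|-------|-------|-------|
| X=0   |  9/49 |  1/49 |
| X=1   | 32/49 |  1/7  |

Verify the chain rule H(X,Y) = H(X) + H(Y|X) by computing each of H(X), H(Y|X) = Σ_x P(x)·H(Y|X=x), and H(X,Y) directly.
H(X) = 0.7300 bits, H(Y|X) = 0.6361 bits, H(X,Y) = 1.3661 bits

Marginal of X (row sums):
  P(X=0) = 9/49 + 1/49 = 10/49
  P(X=1) = 32/49 + 1/7 = 39/49
H(X) = -[(10/49)·log₂(10/49) + (39/49)·log₂(39/49)]
  = 0.4679 + 0.2621 = 0.7300 bits

H(Y|X) = Σ_x P(x)·H(Y|X=x):
  X=0: P(X=0) = 10/49, P(Y|X=0) = (9/10, 1/10) → H(Y|X=0) = 0.4690
  X=1: P(X=1) = 39/49, P(Y|X=1) = (32/39, 7/39) → H(Y|X=1) = 0.6790
H(Y|X) = (10/49)·0.4690 + (39/49)·0.6790 = 0.6361 bits

H(X,Y) = -Σ_{x,y} P(x,y) log₂ P(x,y). Per-cell terms -P(x,y)·log₂P(x,y):
  X=0: 0.4490, 0.1146
  X=1: 0.4014, 0.4011
Sum of the 4 terms: H(X,Y) = 1.3661 bits

Chain rule check:
  H(X) + H(Y|X) = 0.7300 + 0.6361 = 1.3661 bits
  H(X,Y) = 1.3661 bits
✓ Chain rule verified.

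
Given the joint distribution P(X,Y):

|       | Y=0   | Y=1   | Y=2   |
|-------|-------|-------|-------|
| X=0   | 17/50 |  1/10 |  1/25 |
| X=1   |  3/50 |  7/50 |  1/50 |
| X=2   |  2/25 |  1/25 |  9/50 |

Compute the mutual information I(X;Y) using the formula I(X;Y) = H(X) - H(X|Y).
0.3033 bits

I(X;Y) = H(X) - H(X|Y)

Marginal of X (row sums):
  P(X=0) = 17/50 + 1/10 + 1/25 = 12/25
  P(X=1) = 3/50 + 7/50 + 1/50 = 11/50
  P(X=2) = 2/25 + 1/25 + 9/50 = 3/10
H(X) = -[(12/25)·log₂(12/25) + (11/50)·log₂(11/50) + (3/10)·log₂(3/10)]
  = 0.50827 + 0.48057 + 0.52109 = 1.5099 bits

Marginal of Y (column sums):
  P(Y=0) = 17/50 + 3/50 + 2/25 = 12/25
  P(Y=1) = 1/10 + 7/50 + 1/25 = 7/25
  P(Y=2) = 1/25 + 1/50 + 9/50 = 6/25
H(X|Y) = Σ_y P(y)·H(X|Y=y):
  Y=0: P(Y=0) = 12/25, P(X|Y=0) = (17/24, 1/8, 1/6) → H(X|Y=0) = 1.15822
  Y=1: P(Y=1) = 7/25, P(X|Y=1) = (5/14, 1/2, 1/7) → H(X|Y=1) = 1.43156
  Y=2: P(Y=2) = 6/25, P(X|Y=2) = (1/6, 1/12, 3/4) → H(X|Y=2) = 1.04085
H(X|Y) = (12/25)·1.15822 + (7/25)·1.43156 + (6/25)·1.04085 = 1.2066 bits

I(X;Y) = H(X) - H(X|Y) = 1.5099 - 1.2066 = 0.3033 bits

Cross-check via I(X;Y) = H(X) + H(Y) - H(X,Y): computing H(Y) from the column sums and H(X,Y) from the 9 cells in the same way gives H(Y) = 1.5166 bits and H(X,Y) = 2.7232 bits, so
I(X;Y) = 1.5099 + 1.5166 - 2.7232 = 0.3033 bits ✓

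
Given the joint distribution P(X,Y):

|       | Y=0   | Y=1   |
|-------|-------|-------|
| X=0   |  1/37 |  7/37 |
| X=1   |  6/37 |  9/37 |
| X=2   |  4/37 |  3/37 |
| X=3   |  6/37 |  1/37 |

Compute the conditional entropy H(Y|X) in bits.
0.8095 bits

H(Y|X) = H(X,Y) - H(X)

H(X,Y) = -Σ_{x,y} P(x,y) log₂ P(x,y). Per-cell terms -P(x,y)·log₂P(x,y):
  X=0: 0.14080, 0.45445
  X=1: 0.42559, 0.49610
  X=2: 0.34697, 0.29388
  X=3: 0.42559, 0.14080
Sum of the 8 terms: H(X,Y) = 2.7242 bits

Marginal of X (row sums):
  P(X=0) = 1/37 + 7/37 = 8/37
  P(X=1) = 6/37 + 9/37 = 15/37
  P(X=2) = 4/37 + 3/37 = 7/37
  P(X=3) = 6/37 + 1/37 = 7/37
H(X) = -[(8/37)·log₂(8/37) + (15/37)·log₂(15/37) + (7/37)·log₂(7/37) + (7/37)·log₂(7/37)]
  = 0.47772 + 0.52807 + 0.45445 + 0.45445 = 1.9147 bits

H(Y|X) = H(X,Y) - H(X) = 2.7242 - 1.9147 = 0.8095 bits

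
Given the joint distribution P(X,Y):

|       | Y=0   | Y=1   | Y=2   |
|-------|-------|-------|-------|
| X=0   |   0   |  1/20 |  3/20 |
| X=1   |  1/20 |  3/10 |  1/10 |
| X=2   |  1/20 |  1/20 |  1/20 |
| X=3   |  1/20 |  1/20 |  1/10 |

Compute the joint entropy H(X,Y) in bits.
3.1087 bits

H(X,Y) = -Σ_{x,y} P(x,y) log₂ P(x,y). Per-cell terms -P(x,y)·log₂P(x,y):
  X=0: 0.0000, 0.2161, 0.4105
  X=1: 0.2161, 0.5211, 0.3322
  X=2: 0.2161, 0.2161, 0.2161
  X=3: 0.2161, 0.2161, 0.3322
  (cells with P = 0 contribute 0)
Sum of the 12 terms: H(X,Y) = 3.1087 bits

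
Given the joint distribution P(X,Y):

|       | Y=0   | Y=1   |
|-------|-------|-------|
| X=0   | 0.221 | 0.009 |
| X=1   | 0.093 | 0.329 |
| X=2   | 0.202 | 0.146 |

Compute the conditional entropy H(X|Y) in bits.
1.2610 bits

H(X|Y) = H(X,Y) - H(Y)

H(X,Y) = -Σ_{x,y} P(x,y) log₂ P(x,y). Per-cell terms -P(x,y)·log₂P(x,y):
  X=0: 0.48131, 0.06116
  X=1: 0.31868, 0.52766
  X=2: 0.46613, 0.40529
Sum of the 6 terms: H(X,Y) = 2.26023 bits

Marginal of Y (column sums):
  P(Y=0) = 0.221 + 0.093 + 0.202 = 0.516
  P(Y=1) = 0.009 + 0.329 + 0.146 = 0.484
H(Y) = -[0.516·log₂(0.516) + 0.484·log₂(0.484)]
  = 0.49255 + 0.50671 = 0.99926 bits

H(X|Y) = H(X,Y) - H(Y) = 2.26023 - 0.99926 = 1.2610 bits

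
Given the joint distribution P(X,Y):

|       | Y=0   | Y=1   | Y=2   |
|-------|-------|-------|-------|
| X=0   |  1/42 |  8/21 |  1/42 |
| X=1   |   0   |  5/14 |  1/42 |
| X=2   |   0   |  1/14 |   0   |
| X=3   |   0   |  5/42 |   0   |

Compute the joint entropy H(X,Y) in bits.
2.0836 bits

H(X,Y) = -Σ_{x,y} P(x,y) log₂ P(x,y). Per-cell terms -P(x,y)·log₂P(x,y):
  X=0: 0.1284, 0.5304, 0.1284
  X=1: 0.0000, 0.5305, 0.1284
  X=2: 0.0000, 0.2720, 0.0000
  X=3: 0.0000, 0.3655, 0.0000
  (cells with P = 0 contribute 0)
Sum of the 12 terms: H(X,Y) = 2.0836 bits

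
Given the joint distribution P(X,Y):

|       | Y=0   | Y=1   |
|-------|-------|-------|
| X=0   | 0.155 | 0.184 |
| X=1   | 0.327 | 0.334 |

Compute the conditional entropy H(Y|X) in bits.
0.9982 bits

H(Y|X) = H(X,Y) - H(X)

H(X,Y) = -Σ_{x,y} P(x,y) log₂ P(x,y). Per-cell terms -P(x,y)·log₂P(x,y):
  X=0: 0.416897, 0.449369
  X=1: 0.527332, 0.528415
Sum of the 4 terms: H(X,Y) = 1.922013 bits

Marginal of X (row sums):
  P(X=0) = 0.155 + 0.184 = 0.339
  P(X=1) = 0.327 + 0.334 = 0.661
H(X) = -[0.339·log₂(0.339) + 0.661·log₂(0.661)]
  = 0.529058 + 0.394801 = 0.923859 bits

H(Y|X) = H(X,Y) - H(X) = 1.922013 - 0.923859 = 0.9982 bits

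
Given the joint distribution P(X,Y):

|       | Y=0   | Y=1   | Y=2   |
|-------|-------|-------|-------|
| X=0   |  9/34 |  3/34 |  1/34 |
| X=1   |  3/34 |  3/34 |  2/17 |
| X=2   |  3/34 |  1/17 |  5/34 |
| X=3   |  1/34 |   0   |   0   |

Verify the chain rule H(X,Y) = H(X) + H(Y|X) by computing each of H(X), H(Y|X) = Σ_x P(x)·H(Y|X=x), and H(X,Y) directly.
H(X) = 1.7185 bits, H(Y|X) = 1.3349 bits, H(X,Y) = 3.0534 bits

Marginal of X (row sums):
  P(X=0) = 9/34 + 3/34 + 1/34 = 13/34
  P(X=1) = 3/34 + 3/34 + 2/17 = 5/17
  P(X=2) = 3/34 + 1/17 + 5/34 = 5/17
  P(X=3) = 1/34 + 0 + 0 = 1/34
H(X) = -[(13/34)·log₂(13/34) + (5/17)·log₂(5/17) + (5/17)·log₂(5/17) + (1/34)·log₂(1/34)]
  = 0.53033 + 0.51927 + 0.51927 + 0.14963 = 1.7185 bits

H(Y|X) = Σ_x P(x)·H(Y|X=x):
  X=0: P(X=0) = 13/34, P(Y|X=0) = (9/13, 3/13, 1/13) → H(Y|X=0) = 1.14012
  X=1: P(X=1) = 5/17, P(Y|X=1) = (3/10, 3/10, 2/5) → H(Y|X=1) = 1.57095
  X=2: P(X=2) = 5/17, P(Y|X=2) = (3/10, 1/5, 1/2) → H(Y|X=2) = 1.48548
  X=3: P(X=3) = 1/34, P(Y|X=3) = (1, 0, 0) → H(Y|X=3) = 0.00000
H(Y|X) = (13/34)·1.14012 + (5/17)·1.57095 + (5/17)·1.48548 + (1/34)·0.00000 = 1.3349 bits

H(X,Y) = -Σ_{x,y} P(x,y) log₂ P(x,y). Per-cell terms -P(x,y)·log₂P(x,y):
  X=0: 0.50758, 0.30904, 0.14963
  X=1: 0.30904, 0.30904, 0.36323
  X=2: 0.30904, 0.24044, 0.40670
  X=3: 0.14963, 0.00000, 0.00000
  (cells with P = 0 contribute 0)
Sum of the 12 terms: H(X,Y) = 3.0534 bits

Chain rule check:
  H(X) + H(Y|X) = 1.7185 + 1.3349 = 3.0534 bits
  H(X,Y) = 3.0534 bits
✓ Chain rule verified.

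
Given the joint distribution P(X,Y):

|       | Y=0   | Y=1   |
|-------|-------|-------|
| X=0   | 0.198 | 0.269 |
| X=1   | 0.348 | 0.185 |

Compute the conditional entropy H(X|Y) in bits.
0.9586 bits

H(X|Y) = H(X,Y) - H(Y)

H(X,Y) = -Σ_{x,y} P(x,y) log₂ P(x,y). Per-cell terms -P(x,y)·log₂P(x,y):
  X=0: 0.4626, 0.5096
  X=1: 0.5299, 0.4504
Sum of the 4 terms: H(X,Y) = 1.9525 bits

Marginal of Y (column sums):
  P(Y=0) = 0.198 + 0.348 = 0.546
  P(Y=1) = 0.269 + 0.185 = 0.454
H(Y) = -[0.546·log₂(0.546) + 0.454·log₂(0.454)]
  = 0.4767 + 0.5172 = 0.9939 bits

H(X|Y) = H(X,Y) - H(Y) = 1.9525 - 0.9939 = 0.9586 bits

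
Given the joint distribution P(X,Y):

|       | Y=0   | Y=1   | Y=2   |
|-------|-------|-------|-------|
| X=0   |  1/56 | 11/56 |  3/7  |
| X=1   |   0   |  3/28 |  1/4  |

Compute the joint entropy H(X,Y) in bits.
1.9340 bits

H(X,Y) = -Σ_{x,y} P(x,y) log₂ P(x,y). Per-cell terms -P(x,y)·log₂P(x,y):
  X=0: 0.10370, 0.46120, 0.52388
  X=1: 0.00000, 0.34526, 0.50000
  (cells with P = 0 contribute 0)
Sum of the 6 terms: H(X,Y) = 1.9340 bits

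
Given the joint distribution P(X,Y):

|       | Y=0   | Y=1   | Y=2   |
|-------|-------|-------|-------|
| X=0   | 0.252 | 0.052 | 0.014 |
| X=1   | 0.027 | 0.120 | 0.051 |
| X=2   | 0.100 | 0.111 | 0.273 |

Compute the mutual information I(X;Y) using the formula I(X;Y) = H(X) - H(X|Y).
0.3384 bits

I(X;Y) = H(X) - H(X|Y)

Marginal of X (row sums):
  P(X=0) = 0.252 + 0.052 + 0.014 = 0.318
  P(X=1) = 0.027 + 0.120 + 0.051 = 0.198
  P(X=2) = 0.100 + 0.111 + 0.273 = 0.484
H(X) = -[0.318·log₂(0.318) + 0.198·log₂(0.198) + 0.484·log₂(0.484)]
  = 0.525623 + 0.462613 + 0.506710 = 1.49495 bits

Marginal of Y (column sums):
  P(Y=0) = 0.252 + 0.027 + 0.100 = 0.379
  P(Y=1) = 0.052 + 0.120 + 0.111 = 0.283
  P(Y=2) = 0.014 + 0.051 + 0.273 = 0.338
H(X|Y) = Σ_y P(y)·H(X|Y=y):
  Y=0: P(Y=0) = 0.379, P(X|Y=0) = (252/379, 27/379, 100/379) → H(X|Y=0) = 1.170165
  Y=1: P(Y=1) = 0.283, P(X|Y=1) = (52/283, 120/283, 111/283) → H(X|Y=1) = 1.503563
  Y=2: P(Y=2) = 0.338, P(X|Y=2) = (7/169, 51/338, 21/26) → H(X|Y=2) = 0.850822
H(X|Y) = 0.379·1.170165 + 0.283·1.503563 + 0.338·0.850822 = 1.15658 bits

I(X;Y) = H(X) - H(X|Y) = 1.49495 - 1.15658 = 0.3384 bits

Cross-check via I(X;Y) = H(X) + H(Y) - H(X,Y): computing H(Y) from the column sums and H(X,Y) from the 9 cells in the same way gives H(Y) = 1.57481 bits and H(X,Y) = 2.73139 bits, so
I(X;Y) = 1.49495 + 1.57481 - 2.73139 = 0.3384 bits ✓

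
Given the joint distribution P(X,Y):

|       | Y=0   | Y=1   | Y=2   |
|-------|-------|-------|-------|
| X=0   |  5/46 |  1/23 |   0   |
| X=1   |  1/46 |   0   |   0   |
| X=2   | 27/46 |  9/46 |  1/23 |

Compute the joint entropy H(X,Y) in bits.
1.7731 bits

H(X,Y) = -Σ_{x,y} P(x,y) log₂ P(x,y). Per-cell terms -P(x,y)·log₂P(x,y):
  X=0: 0.34800, 0.19668, 0.00000
  X=1: 0.12008, 0.00000, 0.00000
  X=2: 0.45118, 0.46049, 0.19668
  (cells with P = 0 contribute 0)
Sum of the 9 terms: H(X,Y) = 1.7731 bits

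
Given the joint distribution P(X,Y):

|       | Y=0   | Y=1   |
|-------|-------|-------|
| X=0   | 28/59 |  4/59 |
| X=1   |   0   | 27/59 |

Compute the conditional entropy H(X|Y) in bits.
0.2915 bits

H(X|Y) = H(X,Y) - H(Y)

H(X,Y) = -Σ_{x,y} P(x,y) log₂ P(x,y). Per-cell terms -P(x,y)·log₂P(x,y):
  X=0: 0.5103, 0.2632
  X=1: 0.0000, 0.5161
  (cells with P = 0 contribute 0)
Sum of the 4 terms: H(X,Y) = 1.2896 bits

Marginal of Y (column sums):
  P(Y=0) = 28/59 + 0 = 28/59
  P(Y=1) = 4/59 + 27/59 = 31/59
H(Y) = -[(28/59)·log₂(28/59) + (31/59)·log₂(31/59)]
  = 0.5103 + 0.4878 = 0.9981 bits

H(X|Y) = H(X,Y) - H(Y) = 1.2896 - 0.9981 = 0.2915 bits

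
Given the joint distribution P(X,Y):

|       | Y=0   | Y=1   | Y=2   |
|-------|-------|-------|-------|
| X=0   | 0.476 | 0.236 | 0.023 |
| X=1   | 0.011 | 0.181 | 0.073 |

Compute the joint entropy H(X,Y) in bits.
1.9201 bits

H(X,Y) = -Σ_{x,y} P(x,y) log₂ P(x,y). Per-cell terms -P(x,y)·log₂P(x,y):
  X=0: 0.5098, 0.4916, 0.1252
  X=1: 0.0716, 0.4463, 0.2756
Sum of the 6 terms: H(X,Y) = 1.9201 bits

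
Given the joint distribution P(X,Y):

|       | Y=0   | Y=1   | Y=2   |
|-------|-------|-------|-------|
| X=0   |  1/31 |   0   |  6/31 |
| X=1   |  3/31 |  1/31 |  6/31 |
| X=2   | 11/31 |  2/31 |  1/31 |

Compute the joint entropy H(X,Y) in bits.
2.5081 bits

H(X,Y) = -Σ_{x,y} P(x,y) log₂ P(x,y). Per-cell terms -P(x,y)·log₂P(x,y):
  X=0: 0.15981, 0.00000, 0.45856
  X=1: 0.32605, 0.15981, 0.45856
  X=2: 0.53040, 0.25511, 0.15981
  (cells with P = 0 contribute 0)
Sum of the 9 terms: H(X,Y) = 2.5081 bits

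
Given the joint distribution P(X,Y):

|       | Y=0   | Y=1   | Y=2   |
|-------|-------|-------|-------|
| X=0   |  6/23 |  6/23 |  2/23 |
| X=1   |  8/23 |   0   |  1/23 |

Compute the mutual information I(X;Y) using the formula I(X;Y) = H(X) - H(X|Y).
0.2462 bits

I(X;Y) = H(X) - H(X|Y)

Marginal of X (row sums):
  P(X=0) = 6/23 + 6/23 + 2/23 = 14/23
  P(X=1) = 8/23 + 0 + 1/23 = 9/23
H(X) = -[(14/23)·log₂(14/23) + (9/23)·log₂(9/23)]
  = 0.435952 + 0.529684 = 0.96564 bits

Marginal of Y (column sums):
  P(Y=0) = 6/23 + 8/23 = 14/23
  P(Y=1) = 6/23 + 0 = 6/23
  P(Y=2) = 2/23 + 1/23 = 3/23
H(X|Y) = Σ_y P(y)·H(X|Y=y):
  Y=0: P(Y=0) = 14/23, P(X|Y=0) = (3/7, 4/7) → H(X|Y=0) = 0.985228
  Y=1: P(Y=1) = 6/23, P(X|Y=1) = (1, 0) → H(X|Y=1) = 0.000000
  Y=2: P(Y=2) = 3/23, P(X|Y=2) = (2/3, 1/3) → H(X|Y=2) = 0.918296
H(X|Y) = (14/23)·0.985228 + (6/23)·0.000000 + (3/23)·0.918296 = 0.71948 bits

I(X;Y) = H(X) - H(X|Y) = 0.96564 - 0.71948 = 0.2462 bits

Cross-check via I(X;Y) = H(X) + H(Y) - H(X,Y): computing H(Y) from the column sums and H(X,Y) from the 6 cells in the same way gives H(Y) = 1.32497 bits and H(X,Y) = 2.04445 bits, so
I(X;Y) = 0.96564 + 1.32497 - 2.04445 = 0.2462 bits ✓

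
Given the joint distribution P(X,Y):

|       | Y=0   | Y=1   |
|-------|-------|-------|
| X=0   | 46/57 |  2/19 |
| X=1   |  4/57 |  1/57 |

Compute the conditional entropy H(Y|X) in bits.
0.5340 bits

H(Y|X) = H(X,Y) - H(X)

H(X,Y) = -Σ_{x,y} P(x,y) log₂ P(x,y). Per-cell terms -P(x,y)·log₂P(x,y):
  X=0: 0.2496, 0.3419
  X=1: 0.2690, 0.1023
Sum of the 4 terms: H(X,Y) = 0.9628 bits

Marginal of X (row sums):
  P(X=0) = 46/57 + 2/19 = 52/57
  P(X=1) = 4/57 + 1/57 = 5/57
H(X) = -[(52/57)·log₂(52/57) + (5/57)·log₂(5/57)]
  = 0.1208 + 0.3080 = 0.4288 bits

H(Y|X) = H(X,Y) - H(X) = 0.9628 - 0.4288 = 0.5340 bits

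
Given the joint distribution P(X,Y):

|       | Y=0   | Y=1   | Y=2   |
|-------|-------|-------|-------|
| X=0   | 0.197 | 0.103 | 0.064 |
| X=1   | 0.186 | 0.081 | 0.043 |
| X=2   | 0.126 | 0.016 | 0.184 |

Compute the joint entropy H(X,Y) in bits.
2.9149 bits

H(X,Y) = -Σ_{x,y} P(x,y) log₂ P(x,y). Per-cell terms -P(x,y)·log₂P(x,y):
  X=0: 0.46172, 0.33777, 0.25381
  X=1: 0.45135, 0.29370, 0.19520
  X=2: 0.37655, 0.09545, 0.44937
Sum of the 9 terms: H(X,Y) = 2.9149 bits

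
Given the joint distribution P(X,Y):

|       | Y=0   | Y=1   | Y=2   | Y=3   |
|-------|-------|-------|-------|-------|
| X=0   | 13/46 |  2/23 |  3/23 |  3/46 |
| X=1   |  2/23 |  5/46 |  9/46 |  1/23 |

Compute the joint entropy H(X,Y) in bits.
2.7734 bits

H(X,Y) = -Σ_{x,y} P(x,y) log₂ P(x,y). Per-cell terms -P(x,y)·log₂P(x,y):
  X=0: 0.5152, 0.3064, 0.3833, 0.2569
  X=1: 0.3064, 0.3480, 0.4605, 0.1967
Sum of the 8 terms: H(X,Y) = 2.7734 bits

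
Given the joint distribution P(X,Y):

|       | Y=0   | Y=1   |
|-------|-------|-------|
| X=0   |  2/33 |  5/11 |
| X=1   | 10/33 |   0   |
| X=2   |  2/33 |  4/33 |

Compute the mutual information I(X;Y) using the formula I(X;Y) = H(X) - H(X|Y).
0.5472 bits

I(X;Y) = H(X) - H(X|Y)

Marginal of X (row sums):
  P(X=0) = 2/33 + 5/11 = 17/33
  P(X=1) = 10/33 + 0 = 10/33
  P(X=2) = 2/33 + 4/33 = 2/11
H(X) = -[(17/33)·log₂(17/33) + (10/33)·log₂(10/33) + (2/11)·log₂(2/11)]
  = 0.49296 + 0.52196 + 0.44717 = 1.4621 bits

Marginal of Y (column sums):
  P(Y=0) = 2/33 + 10/33 + 2/33 = 14/33
  P(Y=1) = 5/11 + 0 + 4/33 = 19/33
H(X|Y) = Σ_y P(y)·H(X|Y=y):
  Y=0: P(Y=0) = 14/33, P(X|Y=0) = (1/7, 5/7, 1/7) → H(X|Y=0) = 1.14883
  Y=1: P(Y=1) = 19/33, P(X|Y=1) = (15/19, 0, 4/19) → H(X|Y=1) = 0.74249
H(X|Y) = (14/33)·1.14883 + (19/33)·0.74249 = 0.9149 bits

I(X;Y) = H(X) - H(X|Y) = 1.4621 - 0.9149 = 0.5472 bits

Cross-check via I(X;Y) = H(X) + H(Y) - H(X,Y): computing H(Y) from the column sums and H(X,Y) from the 6 cells in the same way gives H(Y) = 0.9834 bits and H(X,Y) = 1.8983 bits, so
I(X;Y) = 1.4621 + 0.9834 - 1.8983 = 0.5472 bits ✓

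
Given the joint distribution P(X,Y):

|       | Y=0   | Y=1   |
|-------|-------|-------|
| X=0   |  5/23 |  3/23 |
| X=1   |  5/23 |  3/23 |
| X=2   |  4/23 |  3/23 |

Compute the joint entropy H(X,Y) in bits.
2.5460 bits

H(X,Y) = -Σ_{x,y} P(x,y) log₂ P(x,y). Per-cell terms -P(x,y)·log₂P(x,y):
  X=0: 0.4786, 0.3833
  X=1: 0.4786, 0.3833
  X=2: 0.4389, 0.3833
Sum of the 6 terms: H(X,Y) = 2.5460 bits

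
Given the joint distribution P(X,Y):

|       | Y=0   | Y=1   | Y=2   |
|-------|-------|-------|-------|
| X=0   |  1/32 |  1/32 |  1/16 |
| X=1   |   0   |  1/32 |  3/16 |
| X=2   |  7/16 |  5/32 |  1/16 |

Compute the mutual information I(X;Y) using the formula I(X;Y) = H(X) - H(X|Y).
0.4081 bits

I(X;Y) = H(X) - H(X|Y)

Marginal of X (row sums):
  P(X=0) = 1/32 + 1/32 + 1/16 = 1/8
  P(X=1) = 0 + 1/32 + 3/16 = 7/32
  P(X=2) = 7/16 + 5/32 + 1/16 = 21/32
H(X) = -[(1/8)·log₂(1/8) + (7/32)·log₂(7/32) + (21/32)·log₂(21/32)]
  = 0.37500 + 0.47964 + 0.39879 = 1.25343 bits

Marginal of Y (column sums):
  P(Y=0) = 1/32 + 0 + 7/16 = 15/32
  P(Y=1) = 1/32 + 1/32 + 5/32 = 7/32
  P(Y=2) = 1/16 + 3/16 + 1/16 = 5/16
H(X|Y) = Σ_y P(y)·H(X|Y=y):
  Y=0: P(Y=0) = 15/32, P(X|Y=0) = (1/15, 0, 14/15) → H(X|Y=0) = 0.35336
  Y=1: P(Y=1) = 7/32, P(X|Y=1) = (1/7, 1/7, 5/7) → H(X|Y=1) = 1.14883
  Y=2: P(Y=2) = 5/16, P(X|Y=2) = (1/5, 3/5, 1/5) → H(X|Y=2) = 1.37095
H(X|Y) = (15/32)·0.35336 + (7/32)·1.14883 + (5/16)·1.37095 = 0.84537 bits

I(X;Y) = H(X) - H(X|Y) = 1.25343 - 0.84537 = 0.4081 bits

Cross-check via I(X;Y) = H(X) + H(Y) - H(X,Y): computing H(Y) from the column sums and H(X,Y) from the 9 cells in the same way gives H(Y) = 1.51643 bits and H(X,Y) = 2.36180 bits, so
I(X;Y) = 1.25343 + 1.51643 - 2.36180 = 0.4081 bits ✓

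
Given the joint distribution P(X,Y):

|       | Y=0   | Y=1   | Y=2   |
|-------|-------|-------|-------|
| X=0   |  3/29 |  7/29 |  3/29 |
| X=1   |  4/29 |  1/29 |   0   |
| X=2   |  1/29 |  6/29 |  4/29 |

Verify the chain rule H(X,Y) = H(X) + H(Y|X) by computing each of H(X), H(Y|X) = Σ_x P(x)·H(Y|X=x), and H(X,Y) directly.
H(X) = 1.4866 bits, H(Y|X) = 1.2792 bits, H(X,Y) = 2.7659 bits

Marginal of X (row sums):
  P(X=0) = 3/29 + 7/29 + 3/29 = 13/29
  P(X=1) = 4/29 + 1/29 + 0 = 5/29
  P(X=2) = 1/29 + 6/29 + 4/29 = 11/29
H(X) = -[(13/29)·log₂(13/29) + (5/29)·log₂(5/29) + (11/29)·log₂(11/29)]
  = 0.51890 + 0.43725 + 0.53048 = 1.4866 bits

H(Y|X) = Σ_x P(x)·H(Y|X=x):
  X=0: P(X=0) = 13/29, P(Y|X=0) = (3/13, 7/13, 3/13) → H(Y|X=0) = 1.45727
  X=1: P(X=1) = 5/29, P(Y|X=1) = (4/5, 1/5, 0) → H(Y|X=1) = 0.72193
  X=2: P(X=2) = 11/29, P(Y|X=2) = (1/11, 6/11, 4/11) → H(Y|X=2) = 1.32218
H(Y|X) = (13/29)·1.45727 + (5/29)·0.72193 + (11/29)·1.32218 = 1.2792 bits

H(X,Y) = -Σ_{x,y} P(x,y) log₂ P(x,y). Per-cell terms -P(x,y)·log₂P(x,y):
  X=0: 0.33859, 0.49498, 0.33859
  X=1: 0.39420, 0.16752, 0.00000
  X=2: 0.16752, 0.47028, 0.39420
  (cells with P = 0 contribute 0)
Sum of the 9 terms: H(X,Y) = 2.7659 bits

Chain rule check:
  H(X) + H(Y|X) = 1.4866 + 1.2792 = 2.7658 bits
  H(X,Y) = 2.7659 bits
✓ Chain rule verified (Δ = 0.0001 is 4-dp rounding noise: each of the three values was rounded independently).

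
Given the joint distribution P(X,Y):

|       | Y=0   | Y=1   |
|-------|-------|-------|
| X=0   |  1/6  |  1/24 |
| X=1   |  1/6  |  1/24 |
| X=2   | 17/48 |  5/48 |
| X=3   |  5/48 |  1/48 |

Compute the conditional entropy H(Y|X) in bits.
0.7365 bits

H(Y|X) = H(X,Y) - H(X)

H(X,Y) = -Σ_{x,y} P(x,y) log₂ P(x,y). Per-cell terms -P(x,y)·log₂P(x,y):
  X=0: 0.4308271, 0.1910401
  X=1: 0.4308271, 0.1910401
  X=2: 0.5303645, 0.3398994
  X=3: 0.3398994, 0.1163534
Sum of the 8 terms: H(X,Y) = 2.570251 bits

Marginal of X (row sums):
  P(X=0) = 1/6 + 1/24 = 5/24
  P(X=1) = 1/6 + 1/24 = 5/24
  P(X=2) = 17/48 + 5/48 = 11/24
  P(X=3) = 5/48 + 1/48 = 1/8
H(X) = -[(5/24)·log₂(5/24) + (5/24)·log₂(5/24) + (11/24)·log₂(11/24) + (1/8)·log₂(1/8)]
  = 0.4714655 + 0.4714655 + 0.5158683 + 0.3750000 = 1.833799 bits

H(Y|X) = H(X,Y) - H(X) = 2.570251 - 1.833799 = 0.7365 bits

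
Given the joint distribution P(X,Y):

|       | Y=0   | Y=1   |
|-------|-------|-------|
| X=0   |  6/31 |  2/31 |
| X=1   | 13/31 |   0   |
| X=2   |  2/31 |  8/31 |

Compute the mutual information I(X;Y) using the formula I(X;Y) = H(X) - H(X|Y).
0.4649 bits

I(X;Y) = H(X) - H(X|Y)

Marginal of X (row sums):
  P(X=0) = 6/31 + 2/31 = 8/31
  P(X=1) = 13/31 + 0 = 13/31
  P(X=2) = 2/31 + 8/31 = 10/31
H(X) = -[(8/31)·log₂(8/31) + (13/31)·log₂(13/31) + (10/31)·log₂(10/31)]
  = 0.5043 + 0.5258 + 0.5265 = 1.5566 bits

Marginal of Y (column sums):
  P(Y=0) = 6/31 + 13/31 + 2/31 = 21/31
  P(Y=1) = 2/31 + 0 + 8/31 = 10/31
H(X|Y) = Σ_y P(y)·H(X|Y=y):
  Y=0: P(Y=0) = 21/31, P(X|Y=0) = (2/7, 13/21, 2/21) → H(X|Y=0) = 1.2678
  Y=1: P(Y=1) = 10/31, P(X|Y=1) = (1/5, 0, 4/5) → H(X|Y=1) = 0.7219
H(X|Y) = (21/31)·1.2678 + (10/31)·0.7219 = 1.0917 bits

I(X;Y) = H(X) - H(X|Y) = 1.5566 - 1.0917 = 0.4649 bits

Cross-check via I(X;Y) = H(X) + H(Y) - H(X,Y): computing H(Y) from the column sums and H(X,Y) from the 6 cells in the same way gives H(Y) = 0.9072 bits and H(X,Y) = 1.9989 bits, so
I(X;Y) = 1.5566 + 0.9072 - 1.9989 = 0.4649 bits ✓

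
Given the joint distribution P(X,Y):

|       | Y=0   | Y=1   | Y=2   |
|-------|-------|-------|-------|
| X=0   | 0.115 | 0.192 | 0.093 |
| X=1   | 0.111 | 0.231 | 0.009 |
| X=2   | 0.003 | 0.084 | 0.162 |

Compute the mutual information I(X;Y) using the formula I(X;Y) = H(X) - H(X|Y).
0.2626 bits

I(X;Y) = H(X) - H(X|Y)

Marginal of X (row sums):
  P(X=0) = 0.115 + 0.192 + 0.093 = 0.400
  P(X=1) = 0.111 + 0.231 + 0.009 = 0.351
  P(X=2) = 0.003 + 0.084 + 0.162 = 0.249
H(X) = -[0.400·log₂(0.400) + 0.351·log₂(0.351) + 0.249·log₂(0.249)]
  = 0.5288 + 0.5302 + 0.4994 = 1.5584 bits

Marginal of Y (column sums):
  P(Y=0) = 0.115 + 0.111 + 0.003 = 0.229
  P(Y=1) = 0.192 + 0.231 + 0.084 = 0.507
  P(Y=2) = 0.093 + 0.009 + 0.162 = 0.264
H(X|Y) = Σ_y P(y)·H(X|Y=y):
  Y=0: P(Y=0) = 0.229, P(X|Y=0) = (115/229, 111/229, 3/229) → H(X|Y=0) = 1.0874
  Y=1: P(Y=1) = 0.507, P(X|Y=1) = (64/169, 77/169, 28/169) → H(X|Y=1) = 1.4769
  Y=2: P(Y=2) = 0.264, P(X|Y=2) = (31/88, 3/88, 27/44) → H(X|Y=2) = 1.1288
H(X|Y) = 0.229·1.0874 + 0.507·1.4769 + 0.264·1.1288 = 1.2958 bits

I(X;Y) = H(X) - H(X|Y) = 1.5584 - 1.2958 = 0.2626 bits

Cross-check via I(X;Y) = H(X) + H(Y) - H(X,Y): computing H(Y) from the column sums and H(X,Y) from the 9 cells in the same way gives H(Y) = 1.4911 bits and H(X,Y) = 2.7869 bits, so
I(X;Y) = 1.5584 + 1.4911 - 2.7869 = 0.2626 bits ✓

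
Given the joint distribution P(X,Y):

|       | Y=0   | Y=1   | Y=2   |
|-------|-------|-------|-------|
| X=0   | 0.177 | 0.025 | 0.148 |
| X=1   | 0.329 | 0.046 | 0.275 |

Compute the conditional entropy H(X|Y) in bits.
0.9341 bits

H(X|Y) = H(X,Y) - H(Y)

H(X,Y) = -Σ_{x,y} P(x,y) log₂ P(x,y). Per-cell terms -P(x,y)·log₂P(x,y):
  X=0: 0.44218, 0.13305, 0.40794
  X=1: 0.52766, 0.20434, 0.51219
Sum of the 6 terms: H(X,Y) = 2.2274 bits

Marginal of Y (column sums):
  P(Y=0) = 0.177 + 0.329 = 0.506
  P(Y=1) = 0.025 + 0.046 = 0.071
  P(Y=2) = 0.148 + 0.275 = 0.423
H(Y) = -[0.506·log₂(0.506) + 0.071·log₂(0.071) + 0.423·log₂(0.423)]
  = 0.49729 + 0.27094 + 0.52506 = 1.2933 bits

H(X|Y) = H(X,Y) - H(Y) = 2.2274 - 1.2933 = 0.9341 bits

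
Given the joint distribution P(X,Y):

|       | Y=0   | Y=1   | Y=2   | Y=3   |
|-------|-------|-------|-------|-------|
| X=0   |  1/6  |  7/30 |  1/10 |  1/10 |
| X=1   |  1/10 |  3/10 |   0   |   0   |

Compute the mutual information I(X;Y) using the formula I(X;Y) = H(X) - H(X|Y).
0.1891 bits

I(X;Y) = H(X) - H(X|Y)

Marginal of X (row sums):
  P(X=0) = 1/6 + 7/30 + 1/10 + 1/10 = 3/5
  P(X=1) = 1/10 + 3/10 + 0 + 0 = 2/5
H(X) = -[(3/5)·log₂(3/5) + (2/5)·log₂(2/5)]
  = 0.44218 + 0.52877 = 0.97095 bits

Marginal of Y (column sums):
  P(Y=0) = 1/6 + 1/10 = 4/15
  P(Y=1) = 7/30 + 3/10 = 8/15
  P(Y=2) = 1/10 + 0 = 1/10
  P(Y=3) = 1/10 + 0 = 1/10
H(X|Y) = Σ_y P(y)·H(X|Y=y):
  Y=0: P(Y=0) = 4/15, P(X|Y=0) = (5/8, 3/8) → H(X|Y=0) = 0.95443
  Y=1: P(Y=1) = 8/15, P(X|Y=1) = (7/16, 9/16) → H(X|Y=1) = 0.98870
  Y=2: P(Y=2) = 1/10, P(X|Y=2) = (1, 0) → H(X|Y=2) = 0.00000
  Y=3: P(Y=3) = 1/10, P(X|Y=3) = (1, 0) → H(X|Y=3) = 0.00000
H(X|Y) = (4/15)·0.95443 + (8/15)·0.98870 + (1/10)·0.00000 + (1/10)·0.00000 = 0.78182 bits

I(X;Y) = H(X) - H(X|Y) = 0.97095 - 0.78182 = 0.1891 bits

Cross-check via I(X;Y) = H(X) + H(Y) - H(X,Y): computing H(Y) from the column sums and H(X,Y) from the 8 cells in the same way gives H(Y) = 1.65656 bits and H(X,Y) = 2.43839 bits, so
I(X;Y) = 0.97095 + 1.65656 - 2.43839 = 0.1891 bits ✓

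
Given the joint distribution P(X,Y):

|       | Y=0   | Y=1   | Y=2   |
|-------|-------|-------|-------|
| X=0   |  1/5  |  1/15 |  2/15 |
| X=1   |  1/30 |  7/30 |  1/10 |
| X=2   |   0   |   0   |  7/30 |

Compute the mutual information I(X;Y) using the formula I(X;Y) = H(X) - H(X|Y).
0.4855 bits

I(X;Y) = H(X) - H(X|Y)

Marginal of X (row sums):
  P(X=0) = 1/5 + 1/15 + 2/15 = 2/5
  P(X=1) = 1/30 + 7/30 + 1/10 = 11/30
  P(X=2) = 0 + 0 + 7/30 = 7/30
H(X) = -[(2/5)·log₂(2/5) + (11/30)·log₂(11/30) + (7/30)·log₂(7/30)]
  = 0.5288 + 0.5307 + 0.4899 = 1.5494 bits

Marginal of Y (column sums):
  P(Y=0) = 1/5 + 1/30 + 0 = 7/30
  P(Y=1) = 1/15 + 7/30 + 0 = 3/10
  P(Y=2) = 2/15 + 1/10 + 7/30 = 7/15
H(X|Y) = Σ_y P(y)·H(X|Y=y):
  Y=0: P(Y=0) = 7/30, P(X|Y=0) = (6/7, 1/7, 0) → H(X|Y=0) = 0.5917
  Y=1: P(Y=1) = 3/10, P(X|Y=1) = (2/9, 7/9, 0) → H(X|Y=1) = 0.7642
  Y=2: P(Y=2) = 7/15, P(X|Y=2) = (2/7, 3/14, 1/2) → H(X|Y=2) = 1.4926
H(X|Y) = (7/30)·0.5917 + (3/10)·0.7642 + (7/15)·1.4926 = 1.0639 bits

I(X;Y) = H(X) - H(X|Y) = 1.5494 - 1.0639 = 0.4855 bits

Cross-check via I(X;Y) = H(X) + H(Y) - H(X,Y): computing H(Y) from the column sums and H(X,Y) from the 9 cells in the same way gives H(Y) = 1.5241 bits and H(X,Y) = 2.5880 bits, so
I(X;Y) = 1.5494 + 1.5241 - 2.5880 = 0.4855 bits ✓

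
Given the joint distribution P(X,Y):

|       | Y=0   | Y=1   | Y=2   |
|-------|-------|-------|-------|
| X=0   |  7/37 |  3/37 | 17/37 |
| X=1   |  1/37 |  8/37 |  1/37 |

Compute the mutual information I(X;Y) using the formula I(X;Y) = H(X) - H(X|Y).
0.3224 bits

I(X;Y) = H(X) - H(X|Y)

Marginal of X (row sums):
  P(X=0) = 7/37 + 3/37 + 17/37 = 27/37
  P(X=1) = 1/37 + 8/37 + 1/37 = 10/37
H(X) = -[(27/37)·log₂(27/37) + (10/37)·log₂(10/37)]
  = 0.331710 + 0.510142 = 0.84185 bits

Marginal of Y (column sums):
  P(Y=0) = 7/37 + 1/37 = 8/37
  P(Y=1) = 3/37 + 8/37 = 11/37
  P(Y=2) = 17/37 + 1/37 = 18/37
H(X|Y) = Σ_y P(y)·H(X|Y=y):
  Y=0: P(Y=0) = 8/37, P(X|Y=0) = (7/8, 1/8) → H(X|Y=0) = 0.543564
  Y=1: P(Y=1) = 11/37, P(X|Y=1) = (3/11, 8/11) → H(X|Y=1) = 0.845351
  Y=2: P(Y=2) = 18/37, P(X|Y=2) = (17/18, 1/18) → H(X|Y=2) = 0.309543
H(X|Y) = (8/37)·0.543564 + (11/37)·0.845351 + (18/37)·0.309543 = 0.51944 bits

I(X;Y) = H(X) - H(X|Y) = 0.84185 - 0.51944 = 0.3224 bits

Cross-check via I(X;Y) = H(X) + H(Y) - H(X,Y): computing H(Y) from the column sums and H(X,Y) from the 6 cells in the same way gives H(Y) = 1.50371 bits and H(X,Y) = 2.02315 bits, so
I(X;Y) = 0.84185 + 1.50371 - 2.02315 = 0.3224 bits ✓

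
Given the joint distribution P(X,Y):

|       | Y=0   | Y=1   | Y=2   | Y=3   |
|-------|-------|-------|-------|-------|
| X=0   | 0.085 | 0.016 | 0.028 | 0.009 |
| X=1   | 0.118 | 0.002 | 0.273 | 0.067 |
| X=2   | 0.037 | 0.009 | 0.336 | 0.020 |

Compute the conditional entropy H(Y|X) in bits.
1.1983 bits

H(Y|X) = H(X,Y) - H(X)

H(X,Y) = -Σ_{x,y} P(x,y) log₂ P(x,y). Per-cell terms -P(x,y)·log₂P(x,y):
  X=0: 0.3022934, 0.0954525, 0.1444360, 0.0611627
  X=1: 0.3638107, 0.0179316, 0.5113364, 0.2612796
  X=2: 0.1759842, 0.0611627, 0.5286849, 0.1128771
Sum of the 12 terms: H(X,Y) = 2.636412 bits

Marginal of X (row sums):
  P(X=0) = 0.085 + 0.016 + 0.028 + 0.009 = 0.138
  P(X=1) = 0.118 + 0.002 + 0.273 + 0.067 = 0.460
  P(X=2) = 0.037 + 0.009 + 0.336 + 0.020 = 0.402
H(X) = -[0.138·log₂(0.138) + 0.460·log₂(0.460) + 0.402·log₂(0.402)]
  = 0.3943019 + 0.5153353 + 0.5285225 = 1.438160 bits

H(Y|X) = H(X,Y) - H(X) = 2.636412 - 1.438160 = 1.1983 bits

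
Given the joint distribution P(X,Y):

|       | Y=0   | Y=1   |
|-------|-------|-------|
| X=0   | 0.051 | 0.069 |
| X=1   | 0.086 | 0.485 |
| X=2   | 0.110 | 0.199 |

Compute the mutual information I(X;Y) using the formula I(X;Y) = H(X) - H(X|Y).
0.0491 bits

I(X;Y) = H(X) - H(X|Y)

Marginal of X (row sums):
  P(X=0) = 0.051 + 0.069 = 0.120
  P(X=1) = 0.086 + 0.485 = 0.571
  P(X=2) = 0.110 + 0.199 = 0.309
H(X) = -[0.120·log₂(0.120) + 0.571·log₂(0.571) + 0.309·log₂(0.309)]
  = 0.3671 + 0.4616 + 0.5235 = 1.3522 bits

Marginal of Y (column sums):
  P(Y=0) = 0.051 + 0.086 + 0.110 = 0.247
  P(Y=1) = 0.069 + 0.485 + 0.199 = 0.753
H(X|Y) = Σ_y P(y)·H(X|Y=y):
  Y=0: P(Y=0) = 0.247, P(X|Y=0) = (51/247, 86/247, 110/247) → H(X|Y=0) = 1.5196
  Y=1: P(Y=1) = 0.753, P(X|Y=1) = (23/251, 485/753, 199/753) → H(X|Y=1) = 1.2321
H(X|Y) = 0.247·1.5196 + 0.753·1.2321 = 1.3031 bits

I(X;Y) = H(X) - H(X|Y) = 1.3522 - 1.3031 = 0.0491 bits

Cross-check via I(X;Y) = H(X) + H(Y) - H(X,Y): computing H(Y) from the column sums and H(X,Y) from the 6 cells in the same way gives H(Y) = 0.8065 bits and H(X,Y) = 2.1096 bits, so
I(X;Y) = 1.3522 + 0.8065 - 2.1096 = 0.0491 bits ✓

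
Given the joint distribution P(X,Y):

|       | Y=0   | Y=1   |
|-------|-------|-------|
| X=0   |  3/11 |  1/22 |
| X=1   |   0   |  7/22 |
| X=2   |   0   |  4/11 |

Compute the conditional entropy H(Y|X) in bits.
0.1883 bits

H(Y|X) = H(X,Y) - H(X)

H(X,Y) = -Σ_{x,y} P(x,y) log₂ P(x,y). Per-cell terms -P(x,y)·log₂P(x,y):
  X=0: 0.51122, 0.20270
  X=1: 0.00000, 0.52566
  X=2: 0.00000, 0.53070
  (cells with P = 0 contribute 0)
Sum of the 6 terms: H(X,Y) = 1.7703 bits

Marginal of X (row sums):
  P(X=0) = 3/11 + 1/22 = 7/22
  P(X=1) = 0 + 7/22 = 7/22
  P(X=2) = 0 + 4/11 = 4/11
H(X) = -[(7/22)·log₂(7/22) + (7/22)·log₂(7/22) + (4/11)·log₂(4/11)]
  = 0.52566 + 0.52566 + 0.53070 = 1.5820 bits

H(Y|X) = H(X,Y) - H(X) = 1.7703 - 1.5820 = 0.1883 bits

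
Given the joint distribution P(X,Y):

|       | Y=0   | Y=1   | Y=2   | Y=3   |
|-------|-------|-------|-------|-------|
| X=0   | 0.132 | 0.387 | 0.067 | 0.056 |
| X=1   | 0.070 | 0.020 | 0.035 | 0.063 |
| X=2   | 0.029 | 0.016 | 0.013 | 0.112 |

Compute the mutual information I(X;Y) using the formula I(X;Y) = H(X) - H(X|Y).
0.2684 bits

I(X;Y) = H(X) - H(X|Y)

Marginal of X (row sums):
  P(X=0) = 0.132 + 0.387 + 0.067 + 0.056 = 0.642
  P(X=1) = 0.070 + 0.020 + 0.035 + 0.063 = 0.188
  P(X=2) = 0.029 + 0.016 + 0.013 + 0.112 = 0.170
H(X) = -[0.642·log₂(0.642) + 0.188·log₂(0.188) + 0.170·log₂(0.170)]
  = 0.4105 + 0.4533 + 0.4346 = 1.2984 bits

Marginal of Y (column sums):
  P(Y=0) = 0.132 + 0.070 + 0.029 = 0.231
  P(Y=1) = 0.387 + 0.020 + 0.016 = 0.423
  P(Y=2) = 0.067 + 0.035 + 0.013 = 0.115
  P(Y=3) = 0.056 + 0.063 + 0.112 = 0.231
H(X|Y) = Σ_y P(y)·H(X|Y=y):
  Y=0: P(Y=0) = 0.231, P(X|Y=0) = (4/7, 10/33, 29/231) → H(X|Y=0) = 1.3591
  Y=1: P(Y=1) = 0.423, P(X|Y=1) = (43/47, 20/423, 16/423) → H(X|Y=1) = 0.5043
  Y=2: P(Y=2) = 0.115, P(X|Y=2) = (67/115, 7/23, 13/115) → H(X|Y=2) = 1.3319
  Y=3: P(Y=3) = 0.231, P(X|Y=3) = (8/33, 3/11, 16/33) → H(X|Y=3) = 1.5132
H(X|Y) = 0.231·1.3591 + 0.423·0.5043 + 0.115·1.3319 + 0.231·1.5132 = 1.0300 bits

I(X;Y) = H(X) - H(X|Y) = 1.2984 - 1.0300 = 0.2684 bits

Cross-check via I(X;Y) = H(X) + H(Y) - H(X,Y): computing H(Y) from the column sums and H(X,Y) from the 12 cells in the same way gives H(Y) = 1.8606 bits and H(X,Y) = 2.8906 bits, so
I(X;Y) = 1.2984 + 1.8606 - 2.8906 = 0.2684 bits ✓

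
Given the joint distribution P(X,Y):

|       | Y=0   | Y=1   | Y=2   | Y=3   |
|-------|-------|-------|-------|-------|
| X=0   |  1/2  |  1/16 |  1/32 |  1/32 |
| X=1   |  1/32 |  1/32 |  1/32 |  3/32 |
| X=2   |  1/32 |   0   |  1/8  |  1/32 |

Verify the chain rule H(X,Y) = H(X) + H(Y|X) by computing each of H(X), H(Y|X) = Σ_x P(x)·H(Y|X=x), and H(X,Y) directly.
H(X) = 1.3294 bits, H(Y|X) = 1.2095 bits, H(X,Y) = 2.5389 bits

Marginal of X (row sums):
  P(X=0) = 1/2 + 1/16 + 1/32 + 1/32 = 5/8
  P(X=1) = 1/32 + 1/32 + 1/32 + 3/32 = 3/16
  P(X=2) = 1/32 + 0 + 1/8 + 1/32 = 3/16
H(X) = -[(5/8)·log₂(5/8) + (3/16)·log₂(3/16) + (3/16)·log₂(3/16)]
  = 0.42379 + 0.45282 + 0.45282 = 1.3294 bits

H(Y|X) = Σ_x P(x)·H(Y|X=x):
  X=0: P(X=0) = 5/8, P(Y|X=0) = (4/5, 1/10, 1/20, 1/20) → H(Y|X=0) = 1.02193
  X=1: P(X=1) = 3/16, P(Y|X=1) = (1/6, 1/6, 1/6, 1/2) → H(Y|X=1) = 1.79248
  X=2: P(X=2) = 3/16, P(Y|X=2) = (1/6, 0, 2/3, 1/6) → H(Y|X=2) = 1.25163
H(Y|X) = (5/8)·1.02193 + (3/16)·1.79248 + (3/16)·1.25163 = 1.2095 bits

H(X,Y) = -Σ_{x,y} P(x,y) log₂ P(x,y). Per-cell terms -P(x,y)·log₂P(x,y):
  X=0: 0.50000, 0.25000, 0.15625, 0.15625
  X=1: 0.15625, 0.15625, 0.15625, 0.32016
  X=2: 0.15625, 0.00000, 0.37500, 0.15625
  (cells with P = 0 contribute 0)
Sum of the 12 terms: H(X,Y) = 2.5389 bits

Chain rule check:
  H(X) + H(Y|X) = 1.3294 + 1.2095 = 2.5389 bits
  H(X,Y) = 2.5389 bits
✓ Chain rule verified.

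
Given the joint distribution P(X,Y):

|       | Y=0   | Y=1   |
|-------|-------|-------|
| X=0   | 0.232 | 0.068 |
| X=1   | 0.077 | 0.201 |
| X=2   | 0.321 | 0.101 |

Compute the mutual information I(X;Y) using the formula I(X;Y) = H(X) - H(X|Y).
0.1473 bits

I(X;Y) = H(X) - H(X|Y)

Marginal of X (row sums):
  P(X=0) = 0.232 + 0.068 = 0.300
  P(X=1) = 0.077 + 0.201 = 0.278
  P(X=2) = 0.321 + 0.101 = 0.422
H(X) = -[0.300·log₂(0.300) + 0.278·log₂(0.278) + 0.422·log₂(0.422)]
  = 0.52109 + 0.51342 + 0.52526 = 1.55977 bits

Marginal of Y (column sums):
  P(Y=0) = 0.232 + 0.077 + 0.321 = 0.630
  P(Y=1) = 0.068 + 0.201 + 0.101 = 0.370
H(X|Y) = Σ_y P(y)·H(X|Y=y):
  Y=0: P(Y=0) = 0.630, P(X|Y=0) = (116/315, 11/90, 107/210) → H(X|Y=0) = 1.39702
  Y=1: P(Y=1) = 0.370, P(X|Y=1) = (34/185, 201/370, 101/370) → H(X|Y=1) = 1.43871
H(X|Y) = 0.630·1.39702 + 0.370·1.43871 = 1.41245 bits

I(X;Y) = H(X) - H(X|Y) = 1.55977 - 1.41245 = 0.1473 bits

Cross-check via I(X;Y) = H(X) + H(Y) - H(X,Y): computing H(Y) from the column sums and H(X,Y) from the 6 cells in the same way gives H(Y) = 0.95067 bits and H(X,Y) = 2.36312 bits, so
I(X;Y) = 1.55977 + 0.95067 - 2.36312 = 0.1473 bits ✓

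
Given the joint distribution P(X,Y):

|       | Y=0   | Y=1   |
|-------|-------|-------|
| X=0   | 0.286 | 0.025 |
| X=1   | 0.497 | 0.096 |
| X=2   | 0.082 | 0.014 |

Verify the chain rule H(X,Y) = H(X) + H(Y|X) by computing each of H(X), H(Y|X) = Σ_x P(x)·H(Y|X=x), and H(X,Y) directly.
H(X) = 1.2957 bits, H(Y|X) = 0.5618 bits, H(X,Y) = 1.8575 bits

Marginal of X (row sums):
  P(X=0) = 0.286 + 0.025 = 0.311
  P(X=1) = 0.497 + 0.096 = 0.593
  P(X=2) = 0.082 + 0.014 = 0.096
H(X) = -[0.311·log₂(0.311) + 0.593·log₂(0.593) + 0.096·log₂(0.096)]
  = 0.5240 + 0.4471 + 0.3246 = 1.2957 bits

H(Y|X) = Σ_x P(x)·H(Y|X=x):
  X=0: P(X=0) = 0.311, P(Y|X=0) = (286/311, 25/311) → H(Y|X=0) = 0.4035
  X=1: P(X=1) = 0.593, P(Y|X=1) = (497/593, 96/593) → H(Y|X=1) = 0.6388
  X=2: P(X=2) = 0.096, P(Y|X=2) = (41/48, 7/48) → H(Y|X=2) = 0.5993
H(Y|X) = 0.311·0.4035 + 0.593·0.6388 + 0.096·0.5993 = 0.5618 bits

H(X,Y) = -Σ_{x,y} P(x,y) log₂ P(x,y). Per-cell terms -P(x,y)·log₂P(x,y):
  X=0: 0.5165, 0.1330
  X=1: 0.5013, 0.3246
  X=2: 0.2959, 0.0862
Sum of the 6 terms: H(X,Y) = 1.8575 bits

Chain rule check:
  H(X) + H(Y|X) = 1.2957 + 0.5618 = 1.8575 bits
  H(X,Y) = 1.8575 bits
✓ Chain rule verified.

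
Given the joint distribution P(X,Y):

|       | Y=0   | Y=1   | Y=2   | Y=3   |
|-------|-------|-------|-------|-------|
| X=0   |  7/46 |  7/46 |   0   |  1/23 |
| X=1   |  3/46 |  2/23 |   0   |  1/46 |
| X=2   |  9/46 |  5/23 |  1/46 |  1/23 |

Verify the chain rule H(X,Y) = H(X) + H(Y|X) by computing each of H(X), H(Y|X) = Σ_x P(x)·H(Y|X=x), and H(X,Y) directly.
H(X) = 1.4777 bits, H(Y|X) = 1.4848 bits, H(X,Y) = 2.9626 bits

Marginal of X (row sums):
  P(X=0) = 7/46 + 7/46 + 0 + 1/23 = 8/23
  P(X=1) = 3/46 + 2/23 + 0 + 1/46 = 4/23
  P(X=2) = 9/46 + 5/23 + 1/46 + 1/23 = 11/23
H(X) = -[(8/23)·log₂(8/23) + (4/23)·log₂(4/23) + (11/23)·log₂(11/23)]
  = 0.5299 + 0.4389 + 0.5089 = 1.4777 bits

H(Y|X) = Σ_x P(x)·H(Y|X=x):
  X=0: P(X=0) = 8/23, P(Y|X=0) = (7/16, 7/16, 0, 1/8) → H(Y|X=0) = 1.4186
  X=1: P(X=1) = 4/23, P(Y|X=1) = (3/8, 1/2, 0, 1/8) → H(Y|X=1) = 1.4056
  X=2: P(X=2) = 11/23, P(Y|X=2) = (9/22, 5/11, 1/22, 1/11) → H(Y|X=2) = 1.5618
H(Y|X) = (8/23)·1.4186 + (4/23)·1.4056 + (11/23)·1.5618 = 1.4848 bits

H(X,Y) = -Σ_{x,y} P(x,y) log₂ P(x,y). Per-cell terms -P(x,y)·log₂P(x,y):
  X=0: 0.4133, 0.4133, 0.0000, 0.1967
  X=1: 0.2569, 0.3064, 0.0000, 0.1201
  X=2: 0.4605, 0.4786, 0.1201, 0.1967
  (cells with P = 0 contribute 0)
Sum of the 12 terms: H(X,Y) = 2.9626 bits

Chain rule check:
  H(X) + H(Y|X) = 1.4777 + 1.4848 = 2.9625 bits
  H(X,Y) = 2.9626 bits
✓ Chain rule verified (Δ = 0.0001 is 4-dp rounding noise: each of the three values was rounded independently).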